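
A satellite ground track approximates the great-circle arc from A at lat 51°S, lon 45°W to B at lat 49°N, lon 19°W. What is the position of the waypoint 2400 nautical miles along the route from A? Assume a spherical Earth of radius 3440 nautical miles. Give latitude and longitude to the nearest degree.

From cos δ = sin φ₁ sin φ₂ + cos φ₁ cos φ₂ cos Δλ, the central angle is δ ≈ 1.788 rad (102.4°). The total great-circle distance is δ·R ≈ 1.788 × 3440 ≈ 6150 nmi, so the target fraction is f = 2400/6150 ≈ 0.390.
Interpolate at f ≈ 0.390 with slerp weights a = sin((1−f)δ)/sin δ ≈ 0.908, b = sin(fδ)/sin δ ≈ 0.658.
p = a·p₁ + b·p₂ ≈ (0.812, -0.545, -0.209); φ = arcsin(p_z) ≈ -12.07°, λ = atan2(p_y, p_x) ≈ -33.84°.

≈ lat 12°S, lon 34°W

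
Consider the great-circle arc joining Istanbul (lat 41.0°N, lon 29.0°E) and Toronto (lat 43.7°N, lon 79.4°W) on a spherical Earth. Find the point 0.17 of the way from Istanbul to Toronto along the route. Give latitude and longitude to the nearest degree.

≈ lat 49°N, lon 15°E

Convert each endpoint to a unit vector on the sphere (x = cos φ cos λ, y = cos φ sin λ, z = sin φ).
The central angle between the endpoints is δ = arccos(p₁·p₂) ≈ 1.286 rad (73.7°).
Interpolate at f = 0.17 with slerp weights a = sin((1−f)δ)/sin δ ≈ 0.913, b = sin(fδ)/sin δ ≈ 0.226.
p = a·p₁ + b·p₂ ≈ (0.633, 0.173, 0.755); φ = arcsin(p_z) ≈ 49.02°, λ = atan2(p_y, p_x) ≈ 15.33°.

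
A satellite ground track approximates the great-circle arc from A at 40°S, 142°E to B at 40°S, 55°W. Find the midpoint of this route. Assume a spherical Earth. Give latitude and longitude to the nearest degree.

≈ 80°S, 136°W

From cos δ = sin φ₁ sin φ₂ + cos φ₁ cos φ₂ cos Δλ, the central angle is δ ≈ 1.719 rad (98.5°).
Interpolate at f = 1/2 with slerp weights a = sin((1−f)δ)/sin δ ≈ 0.766, b = sin(fδ)/sin δ ≈ 0.766.
p = a·p₁ + b·p₂ ≈ (-0.126, -0.119, -0.985); φ = arcsin(p_z) ≈ -80.01°, λ = atan2(p_y, p_x) ≈ -136.50°.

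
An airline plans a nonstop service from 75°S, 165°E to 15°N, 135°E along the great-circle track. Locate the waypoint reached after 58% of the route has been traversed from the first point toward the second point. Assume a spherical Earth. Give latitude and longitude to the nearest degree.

≈ 23°S, 140°E

Convert each endpoint to a unit vector on the sphere (x = cos φ cos λ, y = cos φ sin λ, z = sin φ).
The central angle between the endpoints is δ = arccos(p₁·p₂) ≈ 1.604 rad (91.9°).
Interpolate at f = 0.58 with slerp weights a = sin((1−f)δ)/sin δ ≈ 0.624, b = sin(fδ)/sin δ ≈ 0.802.
p = a·p₁ + b·p₂ ≈ (-0.704, 0.590, -0.395); φ = arcsin(p_z) ≈ -23.29°, λ = atan2(p_y, p_x) ≈ 140.05°.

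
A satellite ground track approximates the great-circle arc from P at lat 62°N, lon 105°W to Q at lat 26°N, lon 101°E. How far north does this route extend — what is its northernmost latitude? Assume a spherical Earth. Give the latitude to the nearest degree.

The great circle lies in the plane with unit normal n̂ = (p₁ × p₂)/|p₁ × p₂|.
Here n̂_z ≈ -0.185; the vertex latitude is φ_max = arccos|n̂_z| ≈ 79.3°.
Check via Clairaut: cos φ_max = |cos φ₁| · sin C = cos(62.0°)·sin(23.2°) ≈ 0.185, again giving ≈ 79.3°.

≈ 79°N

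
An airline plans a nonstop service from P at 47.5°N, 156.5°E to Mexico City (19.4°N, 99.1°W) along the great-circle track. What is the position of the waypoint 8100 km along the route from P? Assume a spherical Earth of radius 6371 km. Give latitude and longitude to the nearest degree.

≈ 28°N, 108°W

Convert each endpoint to a unit vector on the sphere (x = cos φ cos λ, y = cos φ sin λ, z = sin φ).
The central angle between the endpoints is δ = arccos(p₁·p₂) ≈ 1.484 rad (85.0°). The total great-circle distance is δ·R ≈ 1.484 × 6371 ≈ 9456 km, so the target fraction is f = 8100/9456 ≈ 0.857.
Interpolate at f ≈ 0.857 with slerp weights a = sin((1−f)δ)/sin δ ≈ 0.212, b = sin(fδ)/sin δ ≈ 0.959.
p = a·p₁ + b·p₂ ≈ (-0.274, -0.836, 0.475); φ = arcsin(p_z) ≈ 28.35°, λ = atan2(p_y, p_x) ≈ -108.17°.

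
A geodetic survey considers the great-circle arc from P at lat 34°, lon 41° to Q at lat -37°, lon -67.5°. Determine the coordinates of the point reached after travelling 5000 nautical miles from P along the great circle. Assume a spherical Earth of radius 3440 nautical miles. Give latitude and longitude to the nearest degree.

≈ lat -17°, lon -29°

Write both endpoints as unit vectors p₁, p₂ with components (cos φ cos λ, cos φ sin λ, sin φ).
The central angle between the endpoints is δ = arccos(p₁·p₂) ≈ 2.149 rad (123.1°). The total great-circle distance is δ·R ≈ 2.149 × 3440 ≈ 7393 nmi, so the target fraction is f = 5000/7393 ≈ 0.676.
Interpolate at f ≈ 0.676 with slerp weights a = sin((1−f)δ)/sin δ ≈ 0.765, b = sin(fδ)/sin δ ≈ 1.186.
p = a·p₁ + b·p₂ ≈ (0.841, -0.459, -0.286); φ = arcsin(p_z) ≈ -16.61°, λ = atan2(p_y, p_x) ≈ -28.61°.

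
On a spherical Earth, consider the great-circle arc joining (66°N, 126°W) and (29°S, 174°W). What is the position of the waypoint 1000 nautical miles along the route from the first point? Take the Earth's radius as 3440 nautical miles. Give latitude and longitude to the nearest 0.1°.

From cos δ = sin φ₁ sin φ₂ + cos φ₁ cos φ₂ cos Δλ, the central angle is δ ≈ 1.777 rad (101.8°). The total great-circle distance is δ·R ≈ 1.777 × 3440 ≈ 6113 nmi, so the target fraction is f = 1000/6113 ≈ 0.164.
Interpolate at f ≈ 0.164 with slerp weights a = sin((1−f)δ)/sin δ ≈ 1.018, b = sin(fδ)/sin δ ≈ 0.293.
p = a·p₁ + b·p₂ ≈ (-0.498, -0.362, 0.788); φ = arcsin(p_z) ≈ 52.00°, λ = atan2(p_y, p_x) ≈ -144.01°.

≈ (52.0°N, 144.0°W)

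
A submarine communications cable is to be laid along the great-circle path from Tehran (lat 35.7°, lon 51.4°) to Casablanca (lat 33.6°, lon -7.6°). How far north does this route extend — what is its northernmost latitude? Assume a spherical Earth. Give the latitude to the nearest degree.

≈ 39°

The great circle lies in the plane with unit normal n̂ = (p₁ × p₂)/|p₁ × p₂|.
Here n̂_z ≈ -0.782; the vertex latitude is φ_max = arccos|n̂_z| ≈ 38.5°.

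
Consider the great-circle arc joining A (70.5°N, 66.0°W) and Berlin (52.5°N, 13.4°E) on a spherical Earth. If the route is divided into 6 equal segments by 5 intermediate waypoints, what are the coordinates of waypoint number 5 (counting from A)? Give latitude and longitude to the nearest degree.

≈ (58°N, 7°E)

The haversine formula gives a central angle δ ≈ 0.668 rad (38.3°) between the endpoints.
Interpolate at f = 5/6 with slerp weights a = sin((1−f)δ)/sin δ ≈ 0.179, b = sin(fδ)/sin δ ≈ 0.853.
p = a·p₁ + b·p₂ ≈ (0.529, 0.066, 0.846); φ = arcsin(p_z) ≈ 57.76°, λ = atan2(p_y, p_x) ≈ 7.07°.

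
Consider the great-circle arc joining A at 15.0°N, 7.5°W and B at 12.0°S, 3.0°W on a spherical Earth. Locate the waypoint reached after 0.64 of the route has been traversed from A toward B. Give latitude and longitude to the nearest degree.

≈ 2°S, 5°W

Convert each endpoint to a unit vector on the sphere (x = cos φ cos λ, y = cos φ sin λ, z = sin φ).
The central angle between the endpoints is δ = arccos(p₁·p₂) ≈ 0.478 rad (27.4°).
Interpolate at f = 0.64 with slerp weights a = sin((1−f)δ)/sin δ ≈ 0.372, b = sin(fδ)/sin δ ≈ 0.655.
p = a·p₁ + b·p₂ ≈ (0.996, -0.080, -0.040); φ = arcsin(p_z) ≈ -2.28°, λ = atan2(p_y, p_x) ≈ -4.62°.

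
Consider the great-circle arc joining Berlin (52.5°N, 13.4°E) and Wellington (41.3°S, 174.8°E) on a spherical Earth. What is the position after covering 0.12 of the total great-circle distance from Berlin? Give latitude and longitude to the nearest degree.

≈ 60°N, 47°E

Write both endpoints as unit vectors p₁, p₂ with components (cos φ cos λ, cos φ sin λ, sin φ).
The central angle between the endpoints is δ = arccos(p₁·p₂) ≈ 2.848 rad (163.2°).
Interpolate at f = 0.12 with slerp weights a = sin((1−f)δ)/sin δ ≈ 2.049, b = sin(fδ)/sin δ ≈ 1.156.
p = a·p₁ + b·p₂ ≈ (0.348, 0.368, 0.862); φ = arcsin(p_z) ≈ 59.57°, λ = atan2(p_y, p_x) ≈ 46.56°.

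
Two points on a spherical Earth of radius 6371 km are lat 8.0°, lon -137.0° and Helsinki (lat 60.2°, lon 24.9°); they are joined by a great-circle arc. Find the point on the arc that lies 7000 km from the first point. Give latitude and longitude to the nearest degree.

≈ lat 69°, lon -113°

Convert each endpoint to a unit vector on the sphere (x = cos φ cos λ, y = cos φ sin λ, z = sin φ).
The central angle between the endpoints is δ = arccos(p₁·p₂) ≈ 1.925 rad (110.3°). The total great-circle distance is δ·R ≈ 1.925 × 6371 ≈ 12265 km, so the target fraction is f = 7000/12265 ≈ 0.571.
Interpolate at f ≈ 0.571 with slerp weights a = sin((1−f)δ)/sin δ ≈ 0.784, b = sin(fδ)/sin δ ≈ 0.950.
p = a·p₁ + b·p₂ ≈ (-0.140, -0.331, 0.933); φ = arcsin(p_z) ≈ 68.94°, λ = atan2(p_y, p_x) ≈ -112.92°.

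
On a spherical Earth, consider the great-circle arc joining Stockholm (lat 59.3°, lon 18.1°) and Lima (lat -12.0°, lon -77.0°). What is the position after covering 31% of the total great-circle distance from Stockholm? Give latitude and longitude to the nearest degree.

Write both endpoints as unit vectors p₁, p₂ with components (cos φ cos λ, cos φ sin λ, sin φ).
The central angle between the endpoints is δ = arccos(p₁·p₂) ≈ 1.796 rad (102.9°).
Interpolate at f = 0.31 with slerp weights a = sin((1−f)δ)/sin δ ≈ 0.970, b = sin(fδ)/sin δ ≈ 0.542.
p = a·p₁ + b·p₂ ≈ (0.590, -0.363, 0.721); φ = arcsin(p_z) ≈ 46.16°, λ = atan2(p_y, p_x) ≈ -31.59°.

≈ lat 46°, lon -32°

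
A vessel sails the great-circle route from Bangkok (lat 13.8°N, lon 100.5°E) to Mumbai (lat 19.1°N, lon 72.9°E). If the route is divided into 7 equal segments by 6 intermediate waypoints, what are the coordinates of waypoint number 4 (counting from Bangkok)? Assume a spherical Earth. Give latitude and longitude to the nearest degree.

≈ lat 17°N, lon 85°E

Convert each endpoint to a unit vector on the sphere (x = cos φ cos λ, y = cos φ sin λ, z = sin φ).
The central angle between the endpoints is δ = arccos(p₁·p₂) ≈ 0.471 rad (27.0°).
Interpolate at f = 4/7 with slerp weights a = sin((1−f)δ)/sin δ ≈ 0.442, b = sin(fδ)/sin δ ≈ 0.586.
p = a·p₁ + b·p₂ ≈ (0.085, 0.951, 0.297); φ = arcsin(p_z) ≈ 17.28°, λ = atan2(p_y, p_x) ≈ 84.92°.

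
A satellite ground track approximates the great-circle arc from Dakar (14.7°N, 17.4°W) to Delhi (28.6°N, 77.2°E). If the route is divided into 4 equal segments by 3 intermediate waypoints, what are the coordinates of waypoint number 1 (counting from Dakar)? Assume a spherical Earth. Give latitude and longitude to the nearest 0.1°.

From cos δ = sin φ₁ sin φ₂ + cos φ₁ cos φ₂ cos Δλ, the central angle is δ ≈ 1.517 rad (86.9°).
Interpolate at f = 1/4 with slerp weights a = sin((1−f)δ)/sin δ ≈ 0.909, b = sin(fδ)/sin δ ≈ 0.371.
p = a·p₁ + b·p₂ ≈ (0.911, 0.055, 0.408); φ = arcsin(p_z) ≈ 24.09°, λ = atan2(p_y, p_x) ≈ 3.43°.

≈ (24.1°N, 3.4°E)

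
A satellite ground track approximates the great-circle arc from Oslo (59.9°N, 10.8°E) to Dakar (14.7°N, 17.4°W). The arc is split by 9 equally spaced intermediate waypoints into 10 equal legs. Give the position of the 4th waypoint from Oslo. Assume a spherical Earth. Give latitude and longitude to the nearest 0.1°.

≈ 42.6°N, 5.3°W

Convert each endpoint to a unit vector on the sphere (x = cos φ cos λ, y = cos φ sin λ, z = sin φ).
The central angle between the endpoints is δ = arccos(p₁·p₂) ≈ 0.867 rad (49.7°).
Interpolate at f = 4/10 with slerp weights a = sin((1−f)δ)/sin δ ≈ 0.652, b = sin(fδ)/sin δ ≈ 0.446.
p = a·p₁ + b·p₂ ≈ (0.733, -0.068, 0.677); φ = arcsin(p_z) ≈ 42.62°, λ = atan2(p_y, p_x) ≈ -5.28°.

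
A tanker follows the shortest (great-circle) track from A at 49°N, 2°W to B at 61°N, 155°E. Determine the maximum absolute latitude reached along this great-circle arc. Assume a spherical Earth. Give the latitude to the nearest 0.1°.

≈ 82.3°N

The great circle lies in the plane with unit normal n̂ = (p₁ × p₂)/|p₁ × p₂|.
Here n̂_z ≈ +0.134; the vertex latitude is φ_max = arccos|n̂_z| ≈ 82.3°.
Check via Clairaut: cos φ_max = |cos φ₁| · sin C = cos(49.0°)·sin(11.8°) ≈ 0.134, again giving ≈ 82.3°.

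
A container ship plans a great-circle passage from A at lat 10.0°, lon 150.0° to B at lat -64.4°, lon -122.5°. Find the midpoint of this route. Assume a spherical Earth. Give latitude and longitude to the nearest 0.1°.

≈ lat -33.7°, lon 173.3°

Convert each endpoint to a unit vector on the sphere (x = cos φ cos λ, y = cos φ sin λ, z = sin φ).
The central angle between the endpoints is δ = arccos(p₁·p₂) ≈ 1.709 rad (97.9°).
Interpolate at f = 1/2 with slerp weights a = sin((1−f)δ)/sin δ ≈ 0.762, b = sin(fδ)/sin δ ≈ 0.762.
p = a·p₁ + b·p₂ ≈ (-0.826, 0.097, -0.555); φ = arcsin(p_z) ≈ -33.68°, λ = atan2(p_y, p_x) ≈ 173.27°.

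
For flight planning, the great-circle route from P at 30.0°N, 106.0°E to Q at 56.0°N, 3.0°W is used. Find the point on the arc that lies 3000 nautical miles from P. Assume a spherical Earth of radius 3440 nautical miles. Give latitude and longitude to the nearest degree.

≈ 61°N, 45°E

Convert each endpoint to a unit vector on the sphere (x = cos φ cos λ, y = cos φ sin λ, z = sin φ).
The central angle between the endpoints is δ = arccos(p₁·p₂) ≈ 1.311 rad (75.1°). The total great-circle distance is δ·R ≈ 1.311 × 3440 ≈ 4510 nmi, so the target fraction is f = 3000/4510 ≈ 0.665.
Interpolate at f ≈ 0.665 with slerp weights a = sin((1−f)δ)/sin δ ≈ 0.440, b = sin(fδ)/sin δ ≈ 0.792.
p = a·p₁ + b·p₂ ≈ (0.337, 0.343, 0.877); φ = arcsin(p_z) ≈ 61.24°, λ = atan2(p_y, p_x) ≈ 45.46°.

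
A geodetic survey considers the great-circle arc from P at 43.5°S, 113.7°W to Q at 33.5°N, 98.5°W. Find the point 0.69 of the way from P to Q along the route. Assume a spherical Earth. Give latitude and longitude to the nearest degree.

Convert each endpoint to a unit vector on the sphere (x = cos φ cos λ, y = cos φ sin λ, z = sin φ).
The central angle between the endpoints is δ = arccos(p₁·p₂) ≈ 1.366 rad (78.2°).
Interpolate at f = 0.69 with slerp weights a = sin((1−f)δ)/sin δ ≈ 0.420, b = sin(fδ)/sin δ ≈ 0.826.
p = a·p₁ + b·p₂ ≈ (-0.224, -0.960, 0.167); φ = arcsin(p_z) ≈ 9.62°, λ = atan2(p_y, p_x) ≈ -103.14°.

≈ 10°N, 103°W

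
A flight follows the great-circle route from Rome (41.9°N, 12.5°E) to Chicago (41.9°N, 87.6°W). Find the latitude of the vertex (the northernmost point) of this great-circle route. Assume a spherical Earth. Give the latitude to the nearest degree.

The great circle lies in the plane with unit normal n̂ = (p₁ × p₂)/|p₁ × p₂|.
Here n̂_z ≈ -0.582; the vertex latitude is φ_max = arccos|n̂_z| ≈ 54.4°.
Check via Clairaut: cos φ_max = |cos φ₁| · sin C = cos(41.9°)·sin(51.4°) ≈ 0.582, again giving ≈ 54.4°.

≈ 54°N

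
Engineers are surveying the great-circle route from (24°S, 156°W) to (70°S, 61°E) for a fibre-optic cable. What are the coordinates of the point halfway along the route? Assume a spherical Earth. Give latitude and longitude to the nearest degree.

≈ (63°S, 174°W)

Convert each endpoint to a unit vector on the sphere (x = cos φ cos λ, y = cos φ sin λ, z = sin φ).
The central angle between the endpoints is δ = arccos(p₁·p₂) ≈ 1.438 rad (82.4°).
Interpolate at f = 1/2 with slerp weights a = sin((1−f)δ)/sin δ ≈ 0.664, b = sin(fδ)/sin δ ≈ 0.664.
p = a·p₁ + b·p₂ ≈ (-0.444, -0.048, -0.895); φ = arcsin(p_z) ≈ -63.45°, λ = atan2(p_y, p_x) ≈ -173.82°.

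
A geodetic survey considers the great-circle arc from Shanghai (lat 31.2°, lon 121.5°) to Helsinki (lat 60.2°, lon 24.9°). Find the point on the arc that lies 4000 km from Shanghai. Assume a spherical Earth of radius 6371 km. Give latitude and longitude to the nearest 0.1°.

Write both endpoints as unit vectors p₁, p₂ with components (cos φ cos λ, cos φ sin λ, sin φ).
The central angle between the endpoints is δ = arccos(p₁·p₂) ≈ 1.159 rad (66.4°). The total great-circle distance is δ·R ≈ 1.159 × 6371 ≈ 7381 km, so the target fraction is f = 4000/7381 ≈ 0.542.
Interpolate at f ≈ 0.542 with slerp weights a = sin((1−f)δ)/sin δ ≈ 0.552, b = sin(fδ)/sin δ ≈ 0.641.
p = a·p₁ + b·p₂ ≈ (0.042, 0.537, 0.843); φ = arcsin(p_z) ≈ 57.41°, λ = atan2(p_y, p_x) ≈ 85.52°.

≈ lat 57.4°, lon 85.5°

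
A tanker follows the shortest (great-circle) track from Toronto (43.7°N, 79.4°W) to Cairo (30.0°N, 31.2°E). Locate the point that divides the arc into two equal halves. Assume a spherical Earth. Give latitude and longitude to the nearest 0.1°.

From cos δ = sin φ₁ sin φ₂ + cos φ₁ cos φ₂ cos Δλ, the central angle is δ ≈ 1.445 rad (82.8°).
Interpolate at f = 1/2 with slerp weights a = sin((1−f)δ)/sin δ ≈ 0.667, b = sin(fδ)/sin δ ≈ 0.667.
p = a·p₁ + b·p₂ ≈ (0.582, -0.175, 0.794); φ = arcsin(p_z) ≈ 52.55°, λ = atan2(p_y, p_x) ≈ -16.69°.

≈ 52.5°N, 16.7°W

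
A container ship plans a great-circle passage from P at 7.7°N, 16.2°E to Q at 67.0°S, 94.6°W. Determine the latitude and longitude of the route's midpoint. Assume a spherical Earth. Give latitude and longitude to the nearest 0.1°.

≈ 40.3°S, 7.0°W

Convert each endpoint to a unit vector on the sphere (x = cos φ cos λ, y = cos φ sin λ, z = sin φ).
The central angle between the endpoints is δ = arccos(p₁·p₂) ≈ 1.835 rad (105.1°).
Interpolate at f = 1/2 with slerp weights a = sin((1−f)δ)/sin δ ≈ 0.822, b = sin(fδ)/sin δ ≈ 0.822.
p = a·p₁ + b·p₂ ≈ (0.757, -0.093, -0.647); φ = arcsin(p_z) ≈ -40.31°, λ = atan2(p_y, p_x) ≈ -7.00°.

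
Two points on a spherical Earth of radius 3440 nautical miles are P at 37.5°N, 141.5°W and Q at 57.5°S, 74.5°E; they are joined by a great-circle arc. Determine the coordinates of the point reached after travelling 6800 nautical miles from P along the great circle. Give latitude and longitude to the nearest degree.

Convert each endpoint to a unit vector on the sphere (x = cos φ cos λ, y = cos φ sin λ, z = sin φ).
The central angle between the endpoints is δ = arccos(p₁·p₂) ≈ 2.603 rad (149.1°). The total great-circle distance is δ·R ≈ 2.603 × 3440 ≈ 8953 nmi, so the target fraction is f = 6800/8953 ≈ 0.759.
Interpolate at f ≈ 0.759 with slerp weights a = sin((1−f)δ)/sin δ ≈ 1.142, b = sin(fδ)/sin δ ≈ 1.790.
p = a·p₁ + b·p₂ ≈ (-0.452, 0.363, -0.815); φ = arcsin(p_z) ≈ -54.58°, λ = atan2(p_y, p_x) ≈ 141.21°.

≈ 55°S, 141°E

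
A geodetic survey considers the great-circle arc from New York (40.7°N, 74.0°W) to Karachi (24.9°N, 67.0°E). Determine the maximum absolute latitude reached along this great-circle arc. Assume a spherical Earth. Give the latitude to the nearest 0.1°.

≈ 63.4°N

The great circle lies in the plane with unit normal n̂ = (p₁ × p₂)/|p₁ × p₂|.
Here n̂_z ≈ +0.448; the vertex latitude is φ_max = arccos|n̂_z| ≈ 63.4°.
Check via Clairaut: cos φ_max = |cos φ₁| · sin C = cos(40.7°)·sin(36.2°) ≈ 0.448, again giving ≈ 63.4°.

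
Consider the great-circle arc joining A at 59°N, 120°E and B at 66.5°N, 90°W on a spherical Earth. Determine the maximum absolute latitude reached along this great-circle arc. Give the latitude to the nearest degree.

≈ 83°N

The great circle lies in the plane with unit normal n̂ = (p₁ × p₂)/|p₁ × p₂|.
Here n̂_z ≈ +0.129; the vertex latitude is φ_max = arccos|n̂_z| ≈ 82.6°.
Check via Clairaut: cos φ_max = |cos φ₁| · sin C = cos(59.0°)·sin(14.5°) ≈ 0.129, again giving ≈ 82.6°.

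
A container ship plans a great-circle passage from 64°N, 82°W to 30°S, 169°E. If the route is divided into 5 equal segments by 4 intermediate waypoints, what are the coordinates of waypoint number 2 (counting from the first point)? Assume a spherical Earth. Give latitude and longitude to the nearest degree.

≈ 36°N, 154°W

Write both endpoints as unit vectors p₁, p₂ with components (cos φ cos λ, cos φ sin λ, sin φ).
The central angle between the endpoints is δ = arccos(p₁·p₂) ≈ 2.181 rad (125.0°).
Interpolate at f = 2/5 with slerp weights a = sin((1−f)δ)/sin δ ≈ 1.178, b = sin(fδ)/sin δ ≈ 0.934.
p = a·p₁ + b·p₂ ≈ (-0.723, -0.357, 0.592); φ = arcsin(p_z) ≈ 36.30°, λ = atan2(p_y, p_x) ≈ -153.70°.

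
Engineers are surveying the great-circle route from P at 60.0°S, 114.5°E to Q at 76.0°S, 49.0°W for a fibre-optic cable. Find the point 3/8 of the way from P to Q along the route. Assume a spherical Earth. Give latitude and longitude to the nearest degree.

Write both endpoints as unit vectors p₁, p₂ with components (cos φ cos λ, cos φ sin λ, sin φ).
The central angle between the endpoints is δ = arccos(p₁·p₂) ≈ 0.761 rad (43.6°).
Interpolate at f = 3/8 with slerp weights a = sin((1−f)δ)/sin δ ≈ 0.664, b = sin(fδ)/sin δ ≈ 0.408.
p = a·p₁ + b·p₂ ≈ (-0.073, 0.228, -0.971); φ = arcsin(p_z) ≈ -76.18°, λ = atan2(p_y, p_x) ≈ 107.76°.

≈ 76°S, 108°E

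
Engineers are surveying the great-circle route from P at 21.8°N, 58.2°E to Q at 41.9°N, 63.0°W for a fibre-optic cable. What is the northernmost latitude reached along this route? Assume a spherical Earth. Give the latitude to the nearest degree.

The great circle lies in the plane with unit normal n̂ = (p₁ × p₂)/|p₁ × p₂|.
Here n̂_z ≈ -0.595; the vertex latitude is φ_max = arccos|n̂_z| ≈ 53.5°.
Check via Clairaut: cos φ_max = |cos φ₁| · sin C = cos(21.8°)·sin(39.8°) ≈ 0.595, again giving ≈ 53.5°.

≈ 54°N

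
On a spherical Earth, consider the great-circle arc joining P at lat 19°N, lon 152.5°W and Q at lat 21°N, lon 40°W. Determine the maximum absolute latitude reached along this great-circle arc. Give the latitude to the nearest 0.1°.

The great circle lies in the plane with unit normal n̂ = (p₁ × p₂)/|p₁ × p₂|.
Here n̂_z ≈ +0.836; the vertex latitude is φ_max = arccos|n̂_z| ≈ 33.3°.

≈ 33.3°N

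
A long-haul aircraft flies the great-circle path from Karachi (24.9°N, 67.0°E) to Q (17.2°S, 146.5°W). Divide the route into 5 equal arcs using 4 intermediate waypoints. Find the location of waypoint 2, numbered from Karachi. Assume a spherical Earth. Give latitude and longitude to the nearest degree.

The haversine formula gives a central angle δ ≈ 2.581 rad (147.9°) between the endpoints.
Interpolate at f = 2/5 with slerp weights a = sin((1−f)δ)/sin δ ≈ 1.881, b = sin(fδ)/sin δ ≈ 1.615.
p = a·p₁ + b·p₂ ≈ (-0.620, 0.719, 0.314); φ = arcsin(p_z) ≈ 18.32°, λ = atan2(p_y, p_x) ≈ 130.79°.

≈ (18°N, 131°E)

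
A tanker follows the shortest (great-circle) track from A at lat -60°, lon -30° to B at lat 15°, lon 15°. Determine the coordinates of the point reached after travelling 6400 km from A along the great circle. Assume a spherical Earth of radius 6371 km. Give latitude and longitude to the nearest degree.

≈ lat -9°, lon 6°

The haversine formula gives a central angle δ ≈ 1.453 rad (83.3°) between the endpoints. The total great-circle distance is δ·R ≈ 1.453 × 6371 ≈ 9258 km, so the target fraction is f = 6400/9258 ≈ 0.691.
Interpolate at f ≈ 0.691 with slerp weights a = sin((1−f)δ)/sin δ ≈ 0.437, b = sin(fδ)/sin δ ≈ 0.850.
p = a·p₁ + b·p₂ ≈ (0.982, 0.103, -0.158); φ = arcsin(p_z) ≈ -9.11°, λ = atan2(p_y, p_x) ≈ 6.00°.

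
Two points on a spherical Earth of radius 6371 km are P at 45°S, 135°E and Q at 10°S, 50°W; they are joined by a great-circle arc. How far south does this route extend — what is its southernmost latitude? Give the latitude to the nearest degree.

The great circle lies in the plane with unit normal n̂ = (p₁ × p₂)/|p₁ × p₂|.
Here n̂_z ≈ +0.074; the vertex latitude is φ_max = arccos|n̂_z| ≈ 85.8°.
Check via Clairaut: cos φ_max = |cos φ₁| · sin C = cos(45.0°)·sin(174.0°) ≈ 0.074, again giving ≈ 85.8°.

≈ 86°S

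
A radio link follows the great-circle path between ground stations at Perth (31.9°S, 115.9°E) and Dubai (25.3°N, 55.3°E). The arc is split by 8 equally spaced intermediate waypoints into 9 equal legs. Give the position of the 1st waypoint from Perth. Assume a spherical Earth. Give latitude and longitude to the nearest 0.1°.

≈ 26.2°S, 107.9°E

Convert each endpoint to a unit vector on the sphere (x = cos φ cos λ, y = cos φ sin λ, z = sin φ).
The central angle between the endpoints is δ = arccos(p₁·p₂) ≈ 1.419 rad (81.3°).
Interpolate at f = 1/9 with slerp weights a = sin((1−f)δ)/sin δ ≈ 0.964, b = sin(fδ)/sin δ ≈ 0.159.
p = a·p₁ + b·p₂ ≈ (-0.276, 0.854, -0.441); φ = arcsin(p_z) ≈ -26.19°, λ = atan2(p_y, p_x) ≈ 107.88°.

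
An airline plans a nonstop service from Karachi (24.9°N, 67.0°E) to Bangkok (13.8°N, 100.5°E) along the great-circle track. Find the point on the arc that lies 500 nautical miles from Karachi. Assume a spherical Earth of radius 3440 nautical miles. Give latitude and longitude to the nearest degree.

≈ (23°N, 76°E)

From cos δ = sin φ₁ sin φ₂ + cos φ₁ cos φ₂ cos Δλ, the central angle is δ ≈ 0.583 rad (33.4°). The total great-circle distance is δ·R ≈ 0.583 × 3440 ≈ 2005 nmi, so the target fraction is f = 500/2005 ≈ 0.249.
Interpolate at f ≈ 0.249 with slerp weights a = sin((1−f)δ)/sin δ ≈ 0.770, b = sin(fδ)/sin δ ≈ 0.263.
p = a·p₁ + b·p₂ ≈ (0.226, 0.894, 0.387); φ = arcsin(p_z) ≈ 22.76°, λ = atan2(p_y, p_x) ≈ 75.80°.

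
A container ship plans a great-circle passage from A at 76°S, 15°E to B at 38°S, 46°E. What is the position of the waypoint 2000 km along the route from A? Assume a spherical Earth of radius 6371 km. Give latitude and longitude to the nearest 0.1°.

≈ 59.8°S, 37.6°E

Convert each endpoint to a unit vector on the sphere (x = cos φ cos λ, y = cos φ sin λ, z = sin φ).
The central angle between the endpoints is δ = arccos(p₁·p₂) ≈ 0.706 rad (40.5°). The total great-circle distance is δ·R ≈ 0.706 × 6371 ≈ 4500 km, so the target fraction is f = 2000/4500 ≈ 0.444.
Interpolate at f ≈ 0.444 with slerp weights a = sin((1−f)δ)/sin δ ≈ 0.589, b = sin(fδ)/sin δ ≈ 0.476.
p = a·p₁ + b·p₂ ≈ (0.398, 0.307, -0.865); φ = arcsin(p_z) ≈ -59.84°, λ = atan2(p_y, p_x) ≈ 37.60°.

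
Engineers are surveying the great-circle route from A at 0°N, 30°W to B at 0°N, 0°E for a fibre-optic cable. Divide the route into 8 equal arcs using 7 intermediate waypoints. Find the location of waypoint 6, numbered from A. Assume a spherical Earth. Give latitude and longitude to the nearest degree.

≈ 0°N, 7°W

Convert each endpoint to a unit vector on the sphere (x = cos φ cos λ, y = cos φ sin λ, z = sin φ).
The central angle between the endpoints is δ = arccos(p₁·p₂) ≈ 0.524 rad (30.0°).
Interpolate at f = 6/8 with slerp weights a = sin((1−f)δ)/sin δ ≈ 0.261, b = sin(fδ)/sin δ ≈ 0.765.
p = a·p₁ + b·p₂ ≈ (0.991, -0.131, 0.000); φ = arcsin(p_z) ≈ 0.00°, λ = atan2(p_y, p_x) ≈ -7.50°.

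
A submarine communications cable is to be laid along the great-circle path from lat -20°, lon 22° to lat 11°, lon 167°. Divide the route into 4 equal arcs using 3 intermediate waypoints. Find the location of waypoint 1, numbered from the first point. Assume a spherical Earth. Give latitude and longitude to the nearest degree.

≈ lat -22°, lon 61°

Convert each endpoint to a unit vector on the sphere (x = cos φ cos λ, y = cos φ sin λ, z = sin φ).
The central angle between the endpoints is δ = arccos(p₁·p₂) ≈ 2.534 rad (145.2°).
Interpolate at f = 1/4 with slerp weights a = sin((1−f)δ)/sin δ ≈ 1.657, b = sin(fδ)/sin δ ≈ 1.036.
p = a·p₁ + b·p₂ ≈ (0.452, 0.812, -0.369); φ = arcsin(p_z) ≈ -21.65°, λ = atan2(p_y, p_x) ≈ 60.89°.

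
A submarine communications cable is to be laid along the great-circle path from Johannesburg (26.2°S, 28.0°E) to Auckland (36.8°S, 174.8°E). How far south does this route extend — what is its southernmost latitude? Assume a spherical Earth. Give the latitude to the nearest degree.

≈ 65°S

The great circle lies in the plane with unit normal n̂ = (p₁ × p₂)/|p₁ × p₂|.
Here n̂_z ≈ +0.418; the vertex latitude is φ_max = arccos|n̂_z| ≈ 65.3°.
Check via Clairaut: cos φ_max = |cos φ₁| · sin C = cos(26.2°)·sin(152.2°) ≈ 0.418, again giving ≈ 65.3°.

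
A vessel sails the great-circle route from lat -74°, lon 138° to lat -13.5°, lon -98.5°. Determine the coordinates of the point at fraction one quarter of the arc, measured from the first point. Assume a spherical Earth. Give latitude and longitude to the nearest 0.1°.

≈ lat -72.5°, lon -142.0°

Write both endpoints as unit vectors p₁, p₂ with components (cos φ cos λ, cos φ sin λ, sin φ).
The central angle between the endpoints is δ = arccos(p₁·p₂) ≈ 1.494 rad (85.6°).
Interpolate at f = 1/4 with slerp weights a = sin((1−f)δ)/sin δ ≈ 0.903, b = sin(fδ)/sin δ ≈ 0.366.
p = a·p₁ + b·p₂ ≈ (-0.238, -0.185, -0.954); φ = arcsin(p_z) ≈ -72.46°, λ = atan2(p_y, p_x) ≈ -142.03°.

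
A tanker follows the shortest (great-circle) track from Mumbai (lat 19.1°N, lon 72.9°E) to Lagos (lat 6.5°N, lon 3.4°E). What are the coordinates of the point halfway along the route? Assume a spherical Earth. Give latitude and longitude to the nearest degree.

≈ lat 15°N, lon 37°E

The haversine formula gives a central angle δ ≈ 1.196 rad (68.5°) between the endpoints.
Interpolate at f = 1/2 with slerp weights a = sin((1−f)δ)/sin δ ≈ 0.605, b = sin(fδ)/sin δ ≈ 0.605.
p = a·p₁ + b·p₂ ≈ (0.768, 0.582, 0.266); φ = arcsin(p_z) ≈ 15.45°, λ = atan2(p_y, p_x) ≈ 37.15°.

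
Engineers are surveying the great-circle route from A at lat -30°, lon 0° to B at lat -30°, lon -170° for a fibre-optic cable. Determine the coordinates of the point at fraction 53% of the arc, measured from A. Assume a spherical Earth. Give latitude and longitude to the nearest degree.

≈ lat -81°, lon -108°

Write both endpoints as unit vectors p₁, p₂ with components (cos φ cos λ, cos φ sin λ, sin φ).
The central angle between the endpoints is δ = arccos(p₁·p₂) ≈ 2.081 rad (119.2°).
Interpolate at f = 0.53 with slerp weights a = sin((1−f)δ)/sin δ ≈ 0.951, b = sin(fδ)/sin δ ≈ 1.023.
p = a·p₁ + b·p₂ ≈ (-0.049, -0.154, -0.987); φ = arcsin(p_z) ≈ -80.71°, λ = atan2(p_y, p_x) ≈ -107.73°.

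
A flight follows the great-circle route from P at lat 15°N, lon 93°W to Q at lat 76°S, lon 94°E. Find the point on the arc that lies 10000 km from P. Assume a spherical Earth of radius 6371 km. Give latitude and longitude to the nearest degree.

The haversine formula gives a central angle δ ≈ 2.075 rad (118.9°) between the endpoints. The total great-circle distance is δ·R ≈ 2.075 × 6371 ≈ 13220 km, so the target fraction is f = 10000/13220 ≈ 0.756.
Interpolate at f ≈ 0.756 with slerp weights a = sin((1−f)δ)/sin δ ≈ 0.553, b = sin(fδ)/sin δ ≈ 1.142.
p = a·p₁ + b·p₂ ≈ (-0.047, -0.258, -0.965); φ = arcsin(p_z) ≈ -74.81°, λ = atan2(p_y, p_x) ≈ -100.38°.

≈ lat 75°S, lon 100°W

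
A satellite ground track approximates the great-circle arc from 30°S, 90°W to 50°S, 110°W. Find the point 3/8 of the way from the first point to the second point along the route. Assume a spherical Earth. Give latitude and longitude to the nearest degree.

≈ 38°S, 96°W

Convert each endpoint to a unit vector on the sphere (x = cos φ cos λ, y = cos φ sin λ, z = sin φ).
The central angle between the endpoints is δ = arccos(p₁·p₂) ≈ 0.437 rad (25.0°).
Interpolate at f = 3/8 with slerp weights a = sin((1−f)δ)/sin δ ≈ 0.637, b = sin(fδ)/sin δ ≈ 0.385.
p = a·p₁ + b·p₂ ≈ (-0.085, -0.785, -0.614); φ = arcsin(p_z) ≈ -37.88°, λ = atan2(p_y, p_x) ≈ -96.16°.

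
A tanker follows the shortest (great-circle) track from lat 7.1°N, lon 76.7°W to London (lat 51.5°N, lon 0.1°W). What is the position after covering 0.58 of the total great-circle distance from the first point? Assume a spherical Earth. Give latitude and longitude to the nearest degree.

Write both endpoints as unit vectors p₁, p₂ with components (cos φ cos λ, cos φ sin λ, sin φ).
The central angle between the endpoints is δ = arccos(p₁·p₂) ≈ 1.329 rad (76.1°).
Interpolate at f = 0.58 with slerp weights a = sin((1−f)δ)/sin δ ≈ 0.545, b = sin(fδ)/sin δ ≈ 0.717.
p = a·p₁ + b·p₂ ≈ (0.571, -0.527, 0.629); φ = arcsin(p_z) ≈ 38.97°, λ = atan2(p_y, p_x) ≈ -42.72°.

≈ lat 39°N, lon 43°W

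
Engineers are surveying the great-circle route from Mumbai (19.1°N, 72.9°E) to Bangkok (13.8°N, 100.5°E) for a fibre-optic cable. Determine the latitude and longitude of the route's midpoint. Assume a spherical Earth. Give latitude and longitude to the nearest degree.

Convert each endpoint to a unit vector on the sphere (x = cos φ cos λ, y = cos φ sin λ, z = sin φ).
The central angle between the endpoints is δ = arccos(p₁·p₂) ≈ 0.471 rad (27.0°).
Interpolate at f = 1/2 with slerp weights a = sin((1−f)δ)/sin δ ≈ 0.514, b = sin(fδ)/sin δ ≈ 0.514.
p = a·p₁ + b·p₂ ≈ (0.052, 0.955, 0.291); φ = arcsin(p_z) ≈ 16.91°, λ = atan2(p_y, p_x) ≈ 86.89°.

≈ 17°N, 87°E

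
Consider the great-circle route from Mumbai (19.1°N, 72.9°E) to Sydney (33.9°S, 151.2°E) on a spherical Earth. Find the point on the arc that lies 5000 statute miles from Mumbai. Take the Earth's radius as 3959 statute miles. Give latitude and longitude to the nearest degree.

Write both endpoints as unit vectors p₁, p₂ with components (cos φ cos λ, cos φ sin λ, sin φ).
The central angle between the endpoints is δ = arccos(p₁·p₂) ≈ 1.594 rad (91.3°). The total great-circle distance is δ·R ≈ 1.594 × 3959 ≈ 6312 mi, so the target fraction is f = 5000/6312 ≈ 0.792.
Interpolate at f ≈ 0.792 with slerp weights a = sin((1−f)δ)/sin δ ≈ 0.325, b = sin(fδ)/sin δ ≈ 0.953.
p = a·p₁ + b·p₂ ≈ (-0.603, 0.675, -0.425); φ = arcsin(p_z) ≈ -25.16°, λ = atan2(p_y, p_x) ≈ 131.77°.

≈ (25°S, 132°E)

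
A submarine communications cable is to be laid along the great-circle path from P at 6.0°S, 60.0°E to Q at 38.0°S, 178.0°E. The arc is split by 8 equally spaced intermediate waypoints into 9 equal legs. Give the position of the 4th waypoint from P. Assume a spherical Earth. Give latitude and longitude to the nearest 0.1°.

The haversine formula gives a central angle δ ≈ 1.879 rad (107.7°) between the endpoints.
Interpolate at f = 4/9 with slerp weights a = sin((1−f)δ)/sin δ ≈ 0.907, b = sin(fδ)/sin δ ≈ 0.778.
p = a·p₁ + b·p₂ ≈ (-0.162, 0.803, -0.574); φ = arcsin(p_z) ≈ -35.02°, λ = atan2(p_y, p_x) ≈ 101.39°.

≈ 35.0°S, 101.4°E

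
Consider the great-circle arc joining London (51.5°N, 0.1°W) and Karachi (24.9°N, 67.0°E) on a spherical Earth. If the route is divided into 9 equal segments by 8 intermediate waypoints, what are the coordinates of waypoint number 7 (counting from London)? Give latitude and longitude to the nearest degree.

≈ (34°N, 57°E)

Convert each endpoint to a unit vector on the sphere (x = cos φ cos λ, y = cos φ sin λ, z = sin φ).
The central angle between the endpoints is δ = arccos(p₁·p₂) ≈ 0.989 rad (56.7°).
Interpolate at f = 7/9 with slerp weights a = sin((1−f)δ)/sin δ ≈ 0.261, b = sin(fδ)/sin δ ≈ 0.833.
p = a·p₁ + b·p₂ ≈ (0.458, 0.695, 0.555); φ = arcsin(p_z) ≈ 33.70°, λ = atan2(p_y, p_x) ≈ 56.64°.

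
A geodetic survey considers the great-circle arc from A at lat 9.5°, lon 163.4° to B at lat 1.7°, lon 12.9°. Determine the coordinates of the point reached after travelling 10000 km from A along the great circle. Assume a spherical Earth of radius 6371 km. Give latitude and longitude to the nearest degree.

Write both endpoints as unit vectors p₁, p₂ with components (cos φ cos λ, cos φ sin λ, sin φ).
The central angle between the endpoints is δ = arccos(p₁·p₂) ≈ 2.593 rad (148.6°). The total great-circle distance is δ·R ≈ 2.593 × 6371 ≈ 16519 km, so the target fraction is f = 10000/16519 ≈ 0.605.
Interpolate at f ≈ 0.605 with slerp weights a = sin((1−f)δ)/sin δ ≈ 1.637, b = sin(fδ)/sin δ ≈ 1.917.
p = a·p₁ + b·p₂ ≈ (0.321, 0.889, 0.327); φ = arcsin(p_z) ≈ 19.09°, λ = atan2(p_y, p_x) ≈ 70.15°.

≈ lat 19°, lon 70°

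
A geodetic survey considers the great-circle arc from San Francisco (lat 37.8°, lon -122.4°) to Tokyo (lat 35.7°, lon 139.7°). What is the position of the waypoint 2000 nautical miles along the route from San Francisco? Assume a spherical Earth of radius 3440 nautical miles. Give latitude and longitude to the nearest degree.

Write both endpoints as unit vectors p₁, p₂ with components (cos φ cos λ, cos φ sin λ, sin φ).
The central angle between the endpoints is δ = arccos(p₁·p₂) ≈ 1.298 rad (74.4°). The total great-circle distance is δ·R ≈ 1.298 × 3440 ≈ 4465 nmi, so the target fraction is f = 2000/4465 ≈ 0.448.
Interpolate at f ≈ 0.448 with slerp weights a = sin((1−f)δ)/sin δ ≈ 0.682, b = sin(fδ)/sin δ ≈ 0.570.
p = a·p₁ + b·p₂ ≈ (-0.642, -0.155, 0.751); φ = arcsin(p_z) ≈ 48.66°, λ = atan2(p_y, p_x) ≈ -166.39°.

≈ lat 49°, lon -166°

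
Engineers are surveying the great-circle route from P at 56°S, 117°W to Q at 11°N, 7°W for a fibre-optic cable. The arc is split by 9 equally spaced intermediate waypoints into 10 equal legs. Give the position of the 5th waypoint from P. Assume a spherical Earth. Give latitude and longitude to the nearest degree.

Write both endpoints as unit vectors p₁, p₂ with components (cos φ cos λ, cos φ sin λ, sin φ).
The central angle between the endpoints is δ = arccos(p₁·p₂) ≈ 1.924 rad (110.2°).
Interpolate at f = 5/10 with slerp weights a = sin((1−f)δ)/sin δ ≈ 0.874, b = sin(fδ)/sin δ ≈ 0.874.
p = a·p₁ + b·p₂ ≈ (0.630, -0.540, -0.558); φ = arcsin(p_z) ≈ -33.92°, λ = atan2(p_y, p_x) ≈ -40.62°.

≈ 34°S, 41°W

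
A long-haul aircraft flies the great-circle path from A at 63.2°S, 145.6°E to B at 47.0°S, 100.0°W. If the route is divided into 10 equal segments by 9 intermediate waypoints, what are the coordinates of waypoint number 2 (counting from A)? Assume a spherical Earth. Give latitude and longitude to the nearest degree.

≈ 69°S, 170°E

The haversine formula gives a central angle δ ≈ 1.017 rad (58.3°) between the endpoints.
Interpolate at f = 2/10 with slerp weights a = sin((1−f)δ)/sin δ ≈ 0.855, b = sin(fδ)/sin δ ≈ 0.238.
p = a·p₁ + b·p₂ ≈ (-0.346, 0.058, -0.936); φ = arcsin(p_z) ≈ -69.46°, λ = atan2(p_y, p_x) ≈ 170.46°.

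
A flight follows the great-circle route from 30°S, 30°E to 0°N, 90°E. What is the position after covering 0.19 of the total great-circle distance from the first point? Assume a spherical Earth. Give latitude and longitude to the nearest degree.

From cos δ = sin φ₁ sin φ₂ + cos φ₁ cos φ₂ cos Δλ, the central angle is δ ≈ 1.123 rad (64.3°).
Interpolate at f = 0.19 with slerp weights a = sin((1−f)δ)/sin δ ≈ 0.876, b = sin(fδ)/sin δ ≈ 0.235.
p = a·p₁ + b·p₂ ≈ (0.657, 0.614, -0.438); φ = arcsin(p_z) ≈ -25.96°, λ = atan2(p_y, p_x) ≈ 43.08°.

≈ 26°S, 43°E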